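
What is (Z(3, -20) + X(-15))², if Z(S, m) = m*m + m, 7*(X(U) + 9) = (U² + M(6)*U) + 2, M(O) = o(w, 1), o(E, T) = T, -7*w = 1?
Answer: 7890481/49 ≈ 1.6103e+5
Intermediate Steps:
w = -⅐ (w = -⅐*1 = -⅐ ≈ -0.14286)
M(O) = 1
X(U) = -61/7 + U/7 + U²/7 (X(U) = -9 + ((U² + 1*U) + 2)/7 = -9 + ((U² + U) + 2)/7 = -9 + ((U + U²) + 2)/7 = -9 + (2 + U + U²)/7 = -9 + (2/7 + U/7 + U²/7) = -61/7 + U/7 + U²/7)
Z(S, m) = m + m² (Z(S, m) = m² + m = m + m²)
(Z(3, -20) + X(-15))² = (-20*(1 - 20) + (-61/7 + (⅐)*(-15) + (⅐)*(-15)²))² = (-20*(-19) + (-61/7 - 15/7 + (⅐)*225))² = (380 + (-61/7 - 15/7 + 225/7))² = (380 + 149/7)² = (2809/7)² = 7890481/49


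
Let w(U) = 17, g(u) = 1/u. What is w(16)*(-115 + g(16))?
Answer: -31263/16 ≈ -1953.9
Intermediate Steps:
w(16)*(-115 + g(16)) = 17*(-115 + 1/16) = 17*(-1839/16) = -31263/16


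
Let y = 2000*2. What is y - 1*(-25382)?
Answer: 29382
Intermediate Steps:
y = 4000
y - 1*(-25382) = 4000 - 1*(-25382) = 4000 + 25382 = 29382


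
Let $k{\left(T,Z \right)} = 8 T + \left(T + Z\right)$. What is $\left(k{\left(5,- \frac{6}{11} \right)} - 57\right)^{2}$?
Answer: $\frac{19044}{121} \approx 157.39$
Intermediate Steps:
$k{\left(T,Z \right)} = Z + 9 T$
$\left(k{\left(5,- \frac{6}{11} \right)} - 57\right)^{2} = \left(\left(- \frac{6}{11} + 9 \cdot 5\right) - 57\right)^{2} = \left(\left(\left(-6\right) \frac{1}{11} + 45\right) - 57\right)^{2} = \left(\left(- \frac{6}{11} + 45\right) - 57\right)^{2} = \left(\frac{489}{11} - 57\right)^{2} = \left(- \frac{138}{11}\right)^{2} = \frac{19044}{121}$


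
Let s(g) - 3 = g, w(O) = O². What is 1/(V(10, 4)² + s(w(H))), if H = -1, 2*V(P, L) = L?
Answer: ⅛ ≈ 0.12500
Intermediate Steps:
V(P, L) = L/2
s(g) = 3 + g
1/(V(10, 4)² + s(w(H))) = 1/(((½)*4)² + (3 + (-1)²)) = 1/(2² + (3 + 1)) = 1/(4 + 4) = 1/8 = ⅛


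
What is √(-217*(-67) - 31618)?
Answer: I*√17079 ≈ 130.69*I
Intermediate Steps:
√(-217*(-67) - 31618) = √(14539 - 31618) = √(-17079) = I*√17079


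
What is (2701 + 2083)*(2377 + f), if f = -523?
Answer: 8869536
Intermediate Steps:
(2701 + 2083)*(2377 + f) = (2701 + 2083)*(2377 - 523) = 4784*1854 = 8869536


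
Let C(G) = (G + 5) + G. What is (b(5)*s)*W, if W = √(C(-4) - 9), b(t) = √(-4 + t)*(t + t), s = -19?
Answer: -380*I*√3 ≈ -658.18*I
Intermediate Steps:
C(G) = 5 + 2*G (C(G) = (5 + G) + G = 5 + 2*G)
b(t) = 2*t*√(-4 + t) (b(t) = √(-4 + t)*(2*t) = 2*t*√(-4 + t))
W = 2*I*√3 (W = √((5 + 2*(-4)) - 9) = √((5 - 8) - 9) = √(-3 - 9) = √(-12) = 2*I*√3 ≈ 3.4641*I)
(b(5)*s)*W = ((2*5*√(-4 + 5))*(-19))*(2*I*√3) = ((2*5*√1)*(-19))*(2*I*√3) = ((2*5*1)*(-19))*(2*I*√3) = (10*(-19))*(2*I*√3) = -380*I*√3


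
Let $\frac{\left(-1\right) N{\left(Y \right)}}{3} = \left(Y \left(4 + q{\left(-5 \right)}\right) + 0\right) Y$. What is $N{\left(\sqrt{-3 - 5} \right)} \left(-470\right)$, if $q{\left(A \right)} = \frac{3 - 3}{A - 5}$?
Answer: $-45120$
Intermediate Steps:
$q{\left(A \right)} = 0$ ($q{\left(A \right)} = \frac{0}{-5 + A} = 0$)
$N{\left(Y \right)} = - 12 Y^{2}$ ($N{\left(Y \right)} = - 3 \left(Y \left(4 + 0\right) + 0\right) Y = - 3 \left(Y 4 + 0\right) Y = - 3 \left(4 Y + 0\right) Y = - 3 \cdot 4 Y Y = - 3 \cdot 4 Y^{2} = - 12 Y^{2}$)
$N{\left(\sqrt{-3 - 5} \right)} \left(-470\right) = - 12 \left(\sqrt{-3 - 5}\right)^{2} \left(-470\right) = - 12 \left(\sqrt{-8}\right)^{2} \left(-470\right) = - 12 \left(2 i \sqrt{2}\right)^{2} \left(-470\right) = \left(-12\right) \left(-8\right) \left(-470\right) = 96 \left(-470\right) = -45120$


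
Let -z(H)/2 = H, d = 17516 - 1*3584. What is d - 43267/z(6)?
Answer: 210451/12 ≈ 17538.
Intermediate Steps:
d = 13932 (d = 17516 - 3584 = 13932)
z(H) = -2*H
d - 43267/z(6) = 13932 - 43267/((-2*6)) = 13932 - 43267/(-12) = 13932 - 43267*(-1/12) = 13932 + 43267/12 = 210451/12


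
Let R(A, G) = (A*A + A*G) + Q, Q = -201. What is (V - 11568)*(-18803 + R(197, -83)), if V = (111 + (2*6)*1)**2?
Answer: 12299694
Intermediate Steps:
R(A, G) = -201 + A**2 + A*G (R(A, G) = (A*A + A*G) - 201 = (A**2 + A*G) - 201 = -201 + A**2 + A*G)
V = 15129 (V = (111 + 12*1)**2 = (111 + 12)**2 = 123**2 = 15129)
(V - 11568)*(-18803 + R(197, -83)) = (15129 - 11568)*(-18803 + (-201 + 197**2 + 197*(-83))) = 3561*(-18803 + (-201 + 38809 - 16351)) = 3561*(-18803 + 22257) = 3561*3454 = 12299694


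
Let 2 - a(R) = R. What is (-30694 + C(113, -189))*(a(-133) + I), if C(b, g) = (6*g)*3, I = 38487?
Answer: -1316855712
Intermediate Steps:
a(R) = 2 - R
C(b, g) = 18*g
(-30694 + C(113, -189))*(a(-133) + I) = (-30694 + 18*(-189))*((2 - 1*(-133)) + 38487) = (-30694 - 3402)*((2 + 133) + 38487) = -34096*(135 + 38487) = -34096*38622 = -1316855712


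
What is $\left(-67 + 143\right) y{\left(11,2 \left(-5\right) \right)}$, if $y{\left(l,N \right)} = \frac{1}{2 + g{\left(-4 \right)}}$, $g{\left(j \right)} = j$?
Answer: $-38$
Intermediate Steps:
$y{\left(l,N \right)} = - \frac{1}{2}$ ($y{\left(l,N \right)} = \frac{1}{2 - 4} = \frac{1}{-2} = - \frac{1}{2}$)
$\left(-67 + 143\right) y{\left(11,2 \left(-5\right) \right)} = \left(-67 + 143\right) \left(- \frac{1}{2}\right) = 76 \left(- \frac{1}{2}\right) = -38$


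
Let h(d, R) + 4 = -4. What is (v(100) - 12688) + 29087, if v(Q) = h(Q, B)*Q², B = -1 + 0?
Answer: -63601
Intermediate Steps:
B = -1
h(d, R) = -8 (h(d, R) = -4 - 4 = -8)
v(Q) = -8*Q²
(v(100) - 12688) + 29087 = (-8*100² - 12688) + 29087 = (-8*10000 - 12688) + 29087 = (-80000 - 12688) + 29087 = -92688 + 29087 = -63601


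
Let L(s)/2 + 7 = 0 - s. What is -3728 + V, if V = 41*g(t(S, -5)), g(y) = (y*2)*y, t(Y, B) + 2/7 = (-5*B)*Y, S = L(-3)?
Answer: 160996856/49 ≈ 3.2856e+6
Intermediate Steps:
L(s) = -14 - 2*s (L(s) = -14 + 2*(0 - s) = -14 + 2*(-s) = -14 - 2*s)
S = -8 (S = -14 - 2*(-3) = -14 + 6 = -8)
t(Y, B) = -2/7 - 5*B*Y (t(Y, B) = -2/7 + (-5*B)*Y = -2/7 - 5*B*Y)
g(y) = 2*y² (g(y) = (2*y)*y = 2*y²)
V = 161179528/49 (V = 41*(2*(-2/7 - 5*(-5)*(-8))²) = 41*(2*(-2/7 - 200)²) = 41*(2*(-1402/7)²) = 41*(2*(1965604/49)) = 41*(3931208/49) = 161179528/49 ≈ 3.2894e+6)
-3728 + V = -3728 + 161179528/49 = 160996856/49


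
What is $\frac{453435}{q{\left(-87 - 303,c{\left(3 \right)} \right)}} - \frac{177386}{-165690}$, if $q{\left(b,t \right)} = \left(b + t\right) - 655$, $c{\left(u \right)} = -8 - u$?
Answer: $- \frac{12490387589}{29161440} \approx -428.32$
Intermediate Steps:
$q{\left(b,t \right)} = -655 + b + t$
$\frac{453435}{q{\left(-87 - 303,c{\left(3 \right)} \right)}} - \frac{177386}{-165690} = \frac{453435}{-655 - 390 - 11} - \frac{177386}{-165690} = \frac{453435}{-655 - 390 - 11} - - \frac{88693}{82845} = \frac{453435}{-655 - 390 - 11} + \frac{88693}{82845} = \frac{453435}{-1056} + \frac{88693}{82845} = 453435 \left(- \frac{1}{1056}\right) + \frac{88693}{82845} = - \frac{151145}{352} + \frac{88693}{82845} = - \frac{12490387589}{29161440}$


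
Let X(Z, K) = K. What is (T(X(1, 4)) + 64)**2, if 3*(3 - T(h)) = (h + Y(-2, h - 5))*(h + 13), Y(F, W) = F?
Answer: 27889/9 ≈ 3098.8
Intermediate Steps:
T(h) = 3 - (-2 + h)*(13 + h)/3 (T(h) = 3 - (h - 2)*(h + 13)/3 = 3 - (-2 + h)*(13 + h)/3)
(T(X(1, 4)) + 64)**2 = ((35/3 - 11/3*4 - 1/3*4**2) + 64)**2 = ((35/3 - 44/3 - 1/3*16) + 64)**2 = ((35/3 - 44/3 - 16/3) + 64)**2 = (-25/3 + 64)**2 = (167/3)**2 = 27889/9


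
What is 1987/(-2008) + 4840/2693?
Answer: 4367729/5407544 ≈ 0.80771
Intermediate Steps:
1987/(-2008) + 4840/2693 = 1987*(-1/2008) + 4840*(1/2693) = -1987/2008 + 4840/2693 = 4367729/5407544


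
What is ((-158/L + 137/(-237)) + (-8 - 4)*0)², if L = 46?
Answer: 478471876/29713401 ≈ 16.103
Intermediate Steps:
((-158/L + 137/(-237)) + (-8 - 4)*0)² = ((-158/46 + 137/(-237)) + (-8 - 4)*0)² = ((-158*1/46 + 137*(-1/237)) - 12*0)² = ((-79/23 - 137/237) + 0)² = (-21874/5451 + 0)² = (-21874/5451)² = 478471876/29713401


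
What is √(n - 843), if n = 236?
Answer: I*√607 ≈ 24.637*I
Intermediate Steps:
√(n - 843) = √(236 - 843) = √(-607) = I*√607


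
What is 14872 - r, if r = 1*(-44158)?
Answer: 59030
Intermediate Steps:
r = -44158
14872 - r = 14872 - 1*(-44158) = 14872 + 44158 = 59030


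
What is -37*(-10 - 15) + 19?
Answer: 944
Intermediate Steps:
-37*(-10 - 15) + 19 = -37*(-25) + 19 = 925 + 19 = 944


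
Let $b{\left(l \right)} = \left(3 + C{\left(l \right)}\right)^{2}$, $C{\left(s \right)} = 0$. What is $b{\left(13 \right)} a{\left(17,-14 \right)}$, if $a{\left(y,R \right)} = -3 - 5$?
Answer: $-72$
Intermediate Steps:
$a{\left(y,R \right)} = -8$
$b{\left(l \right)} = 9$ ($b{\left(l \right)} = \left(3 + 0\right)^{2} = 3^{2} = 9$)
$b{\left(13 \right)} a{\left(17,-14 \right)} = 9 \left(-8\right) = -72$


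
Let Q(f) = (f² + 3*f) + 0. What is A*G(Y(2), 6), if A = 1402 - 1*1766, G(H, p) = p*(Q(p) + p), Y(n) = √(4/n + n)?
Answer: -131040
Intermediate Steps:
Q(f) = f² + 3*f
Y(n) = √(n + 4/n)
G(H, p) = p*(p + p*(3 + p)) (G(H, p) = p*(p*(3 + p) + p) = p*(p + p*(3 + p)))
A = -364 (A = 1402 - 1766 = -364)
A*G(Y(2), 6) = -364*6²*(4 + 6) = -13104*10 = -364*360 = -131040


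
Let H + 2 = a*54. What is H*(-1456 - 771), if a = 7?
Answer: -837352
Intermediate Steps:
H = 376 (H = -2 + 7*54 = -2 + 378 = 376)
H*(-1456 - 771) = 376*(-1456 - 771) = 376*(-2227) = -837352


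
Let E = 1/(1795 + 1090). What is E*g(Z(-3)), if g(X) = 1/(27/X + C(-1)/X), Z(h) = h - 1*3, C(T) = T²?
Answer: -3/40390 ≈ -7.4276e-5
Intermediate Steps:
E = 1/2885 ≈ 0.00034662
Z(h) = -3 + h (Z(h) = h - 3 = -3 + h)
g(X) = X/28 (g(X) = 1/(27/X + (-1)²/X) = 1/(27/X + 1/X) = 1/(28/X) = X/28)
E*g(Z(-3)) = ((-3 - 3)/28)/2885 = ((1/28)*(-6))/2885 = (1/2885)*(-3/14) = -3/40390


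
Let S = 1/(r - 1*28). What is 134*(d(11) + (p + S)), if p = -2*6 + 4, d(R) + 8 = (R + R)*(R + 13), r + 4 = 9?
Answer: 1577850/23 ≈ 68602.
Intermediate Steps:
r = 5 (r = -4 + 9 = 5)
S = -1/23 (S = 1/(5 - 1*28) = 1/(5 - 28) = 1/(-23) = -1/23 ≈ -0.043478)
d(R) = -8 + 2*R*(13 + R) (d(R) = -8 + (R + R)*(R + 13) = -8 + (2*R)*(13 + R) = -8 + 2*R*(13 + R))
p = -8 (p = -12 + 4 = -8)
134*(d(11) + (p + S)) = 134*((-8 + 2*11² + 26*11) + (-8 - 1/23)) = 134*((-8 + 2*121 + 286) - 185/23) = 134*((-8 + 242 + 286) - 185/23) = 134*(520 - 185/23) = 134*(11775/23) = 1577850/23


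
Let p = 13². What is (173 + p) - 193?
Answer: 149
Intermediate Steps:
p = 169
(173 + p) - 193 = (173 + 169) - 193 = 342 - 193 = 149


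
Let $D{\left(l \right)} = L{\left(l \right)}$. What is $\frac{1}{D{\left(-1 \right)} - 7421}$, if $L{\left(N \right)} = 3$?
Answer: $- \frac{1}{7418} \approx -0.00013481$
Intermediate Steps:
$D{\left(l \right)} = 3$
$\frac{1}{D{\left(-1 \right)} - 7421} = \frac{1}{3 - 7421} = \frac{1}{-7418} = - \frac{1}{7418}$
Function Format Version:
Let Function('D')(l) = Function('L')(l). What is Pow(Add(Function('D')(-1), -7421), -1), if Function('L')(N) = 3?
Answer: Rational(-1, 7418) ≈ -0.00013481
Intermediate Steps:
Function('D')(l) = 3
Pow(Add(Function('D')(-1), -7421), -1) = Pow(Add(3, -7421), -1) = Pow(-7418, -1) = Rational(-1, 7418)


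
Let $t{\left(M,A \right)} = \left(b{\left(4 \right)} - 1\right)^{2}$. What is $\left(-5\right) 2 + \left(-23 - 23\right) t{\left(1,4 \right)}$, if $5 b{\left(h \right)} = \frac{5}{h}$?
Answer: $- \frac{287}{8} \approx -35.875$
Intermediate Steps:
$b{\left(h \right)} = \frac{1}{h}$ ($b{\left(h \right)} = \frac{5 \frac{1}{h}}{5} = \frac{1}{h}$)
$t{\left(M,A \right)} = \frac{9}{16}$ ($t{\left(M,A \right)} = \left(\frac{1}{4} - 1\right)^{2} = \left(- \frac{3}{4}\right)^{2} = \frac{9}{16}$)
$\left(-5\right) 2 + \left(-23 - 23\right) t{\left(1,4 \right)} = \left(-5\right) 2 + \left(-23 - 23\right) \frac{9}{16} = -10 - \frac{207}{8} = - \frac{287}{8}$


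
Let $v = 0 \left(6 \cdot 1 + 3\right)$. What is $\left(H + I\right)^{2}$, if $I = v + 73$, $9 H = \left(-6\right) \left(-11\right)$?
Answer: $\frac{58081}{9} \approx 6453.4$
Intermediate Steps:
$v = 0$ ($v = 0 \left(6 + 3\right) = 0 \cdot 9 = 0$)
$H = \frac{22}{3}$ ($H = \frac{\left(-6\right) \left(-11\right)}{9} = \frac{1}{9} \cdot 66 = \frac{22}{3} \approx 7.3333$)
$I = 73$ ($I = 0 + 73 = 73$)
$\left(H + I\right)^{2} = \left(\frac{22}{3} + 73\right)^{2} = \left(\frac{241}{3}\right)^{2} = \frac{58081}{9}$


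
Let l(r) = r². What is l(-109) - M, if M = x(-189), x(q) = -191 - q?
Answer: 11883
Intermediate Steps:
M = -2 (M = -191 - 1*(-189) = -191 + 189 = -2)
l(-109) - M = (-109)² - 1*(-2) = 11881 + 2 = 11883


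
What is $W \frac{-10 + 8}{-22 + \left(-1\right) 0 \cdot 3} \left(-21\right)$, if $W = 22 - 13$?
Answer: $- \frac{189}{11} \approx -17.182$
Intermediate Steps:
$W = 9$
$W \frac{-10 + 8}{-22 + \left(-1\right) 0 \cdot 3} \left(-21\right) = 9 \frac{-10 + 8}{-22 + \left(-1\right) 0 \cdot 3} \left(-21\right) = 9 \left(- \frac{2}{-22 + 0 \cdot 3}\right) \left(-21\right) = 9 \left(- \frac{2}{-22 + 0}\right) \left(-21\right) = 9 \left(- \frac{2}{-22}\right) \left(-21\right) = 9 \left(\left(-2\right) \left(- \frac{1}{22}\right)\right) \left(-21\right) = 9 \cdot \frac{1}{11} \left(-21\right) = \frac{9}{11} \left(-21\right) = - \frac{189}{11}$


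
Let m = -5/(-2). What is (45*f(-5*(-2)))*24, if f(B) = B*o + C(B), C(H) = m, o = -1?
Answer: -8100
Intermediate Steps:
m = 5/2 (m = -5*(-½) = 5/2 ≈ 2.5000)
C(H) = 5/2
f(B) = 5/2 - B (f(B) = B*(-1) + 5/2 = -B + 5/2 = 5/2 - B)
(45*f(-5*(-2)))*24 = (45*(5/2 - (-5)*(-2)))*24 = (45*(5/2 - 1*10))*24 = (45*(5/2 - 10))*24 = (45*(-15/2))*24 = -675/2*24 = -8100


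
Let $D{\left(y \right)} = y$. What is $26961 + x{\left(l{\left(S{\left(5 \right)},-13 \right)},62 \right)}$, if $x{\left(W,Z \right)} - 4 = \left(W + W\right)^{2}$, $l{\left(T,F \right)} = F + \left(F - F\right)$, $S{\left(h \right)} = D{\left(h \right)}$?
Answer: $27641$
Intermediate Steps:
$S{\left(h \right)} = h$
$l{\left(T,F \right)} = F$ ($l{\left(T,F \right)} = F + 0 = F$)
$x{\left(W,Z \right)} = 4 + 4 W^{2}$ ($x{\left(W,Z \right)} = 4 + \left(W + W\right)^{2} = 4 + \left(2 W\right)^{2} = 4 + 4 W^{2}$)
$26961 + x{\left(l{\left(S{\left(5 \right)},-13 \right)},62 \right)} = 26961 + \left(4 + 4 \left(-13\right)^{2}\right) = 26961 + \left(4 + 4 \cdot 169\right) = 26961 + \left(4 + 676\right) = 26961 + 680 = 27641$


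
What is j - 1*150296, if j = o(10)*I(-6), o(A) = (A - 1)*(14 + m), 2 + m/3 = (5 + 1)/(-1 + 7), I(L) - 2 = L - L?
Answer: -150098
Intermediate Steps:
I(L) = 2 (I(L) = 2 + (L - L) = 2 + 0 = 2)
m = -3 (m = -6 + 3*((5 + 1)/(-1 + 7)) = -6 + 3*(6/6) = -6 + 3*(6*(1/6)) = -6 + 3*1 = -6 + 3 = -3)
o(A) = -11 + 11*A (o(A) = (A - 1)*(14 - 3) = (-1 + A)*11 = -11 + 11*A)
j = 198 (j = (-11 + 11*10)*2 = (-11 + 110)*2 = 99*2 = 198)
j - 1*150296 = 198 - 1*150296 = 198 - 150296 = -150098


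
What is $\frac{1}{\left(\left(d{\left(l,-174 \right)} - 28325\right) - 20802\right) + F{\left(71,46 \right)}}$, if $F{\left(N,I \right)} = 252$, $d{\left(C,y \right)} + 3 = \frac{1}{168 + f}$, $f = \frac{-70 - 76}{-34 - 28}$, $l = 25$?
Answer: $- \frac{5281}{258124687} \approx -2.0459 \cdot 10^{-5}$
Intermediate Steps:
$f = \frac{73}{31}$ ($f = - \frac{146}{-62} = \left(-146\right) \left(- \frac{1}{62}\right) = \frac{73}{31} \approx 2.3548$)
$d{\left(C,y \right)} = - \frac{15812}{5281}$ ($d{\left(C,y \right)} = -3 + \frac{1}{168 + \frac{73}{31}} = -3 + \frac{1}{\frac{5281}{31}} = -3 + \frac{31}{5281} = - \frac{15812}{5281}$)
$\frac{1}{\left(\left(d{\left(l,-174 \right)} - 28325\right) - 20802\right) + F{\left(71,46 \right)}} = \frac{1}{\left(\left(- \frac{15812}{5281} - 28325\right) - 20802\right) + 252} = \frac{1}{\left(- \frac{149600137}{5281} - 20802\right) + 252} = \frac{1}{- \frac{259455499}{5281} + 252} = \frac{1}{- \frac{258124687}{5281}} = - \frac{5281}{258124687}$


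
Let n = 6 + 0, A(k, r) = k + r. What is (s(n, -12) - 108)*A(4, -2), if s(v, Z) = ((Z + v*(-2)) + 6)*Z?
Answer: 216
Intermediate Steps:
n = 6
s(v, Z) = Z*(6 + Z - 2*v) (s(v, Z) = ((Z - 2*v) + 6)*Z = (6 + Z - 2*v)*Z = Z*(6 + Z - 2*v))
(s(n, -12) - 108)*A(4, -2) = (-12*(6 - 12 - 2*6) - 108)*(4 - 2) = (-12*(6 - 12 - 12) - 108)*2 = (-12*(-18) - 108)*2 = (216 - 108)*2 = 108*2 = 216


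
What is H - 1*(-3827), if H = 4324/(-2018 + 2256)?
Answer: 457575/119 ≈ 3845.2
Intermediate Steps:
H = 2162/119 (H = 4324/238 = 4324*(1/238) = 2162/119 ≈ 18.168)
H - 1*(-3827) = 2162/119 - 1*(-3827) = 2162/119 + 3827 = 457575/119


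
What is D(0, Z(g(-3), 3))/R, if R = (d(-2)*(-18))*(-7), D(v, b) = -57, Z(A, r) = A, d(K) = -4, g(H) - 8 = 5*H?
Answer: 19/168 ≈ 0.11310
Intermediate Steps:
g(H) = 8 + 5*H
R = -504 (R = -4*(-18)*(-7) = 72*(-7) = -504)
D(0, Z(g(-3), 3))/R = -57/(-504) = -57*(-1/504) = 19/168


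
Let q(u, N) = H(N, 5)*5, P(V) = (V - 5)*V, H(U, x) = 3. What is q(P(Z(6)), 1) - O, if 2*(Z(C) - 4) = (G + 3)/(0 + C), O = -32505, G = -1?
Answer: 32520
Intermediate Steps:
Z(C) = 4 + 1/C (Z(C) = 4 + ((-1 + 3)/(0 + C))/2 = 4 + (2/C)/2 = 4 + 1/C)
P(V) = V*(-5 + V) (P(V) = (-5 + V)*V = V*(-5 + V))
q(u, N) = 15 (q(u, N) = 3*5 = 15)
q(P(Z(6)), 1) - O = 15 - 1*(-32505) = 15 + 32505 = 32520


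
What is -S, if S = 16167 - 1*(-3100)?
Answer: -19267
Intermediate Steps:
S = 19267 (S = 16167 + 3100 = 19267)
-S = -1*19267 = -19267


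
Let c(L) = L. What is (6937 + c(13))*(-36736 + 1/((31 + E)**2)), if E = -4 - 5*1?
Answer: -61786274925/242 ≈ -2.5532e+8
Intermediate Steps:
E = -9 (E = -4 - 5 = -9)
(6937 + c(13))*(-36736 + 1/((31 + E)**2)) = (6937 + 13)*(-36736 + 1/((31 - 9)**2)) = 6950*(-36736 + 1/(22**2)) = 6950*(-36736 + 1/484) = 6950*(-17780223/484) = -61786274925/242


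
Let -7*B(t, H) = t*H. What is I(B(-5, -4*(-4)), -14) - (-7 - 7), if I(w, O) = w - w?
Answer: 14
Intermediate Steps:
B(t, H) = -H*t/7 (B(t, H) = -t*H/7 = -H*t/7)
I(w, O) = 0
I(B(-5, -4*(-4)), -14) - (-7 - 7) = 0 - (-7 - 7) = 0 - (-14) = 0 - 1*(-14) = 0 + 14 = 14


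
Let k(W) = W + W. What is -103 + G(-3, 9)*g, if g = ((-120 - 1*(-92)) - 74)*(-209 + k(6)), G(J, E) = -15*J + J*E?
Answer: 361589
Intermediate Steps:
G(J, E) = -15*J + E*J
k(W) = 2*W
g = 20094 (g = ((-120 - 1*(-92)) - 74)*(-209 + 2*6) = ((-120 + 92) - 74)*(-209 + 12) = (-28 - 74)*(-197) = -102*(-197) = 20094)
-103 + G(-3, 9)*g = -103 - 3*(-15 + 9)*20094 = -103 - 3*(-6)*20094 = -103 + 18*20094 = -103 + 361692 = 361589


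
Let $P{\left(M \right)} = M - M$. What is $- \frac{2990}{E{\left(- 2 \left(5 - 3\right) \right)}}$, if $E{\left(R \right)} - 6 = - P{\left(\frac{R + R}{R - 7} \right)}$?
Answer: $- \frac{1495}{3} \approx -498.33$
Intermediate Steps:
$P{\left(M \right)} = 0$
$E{\left(R \right)} = 6$ ($E{\left(R \right)} = 6 - 0 = 6 + 0 = 6$)
$- \frac{2990}{E{\left(- 2 \left(5 - 3\right) \right)}} = - \frac{2990}{6} = \left(-2990\right) \frac{1}{6} = - \frac{1495}{3}$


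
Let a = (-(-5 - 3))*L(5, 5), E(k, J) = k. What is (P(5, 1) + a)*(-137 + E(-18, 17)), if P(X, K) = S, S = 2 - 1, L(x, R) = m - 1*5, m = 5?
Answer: -155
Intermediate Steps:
L(x, R) = 0 (L(x, R) = 5 - 1*5 = 5 - 5 = 0)
S = 1
P(X, K) = 1
a = 0 (a = -(-5 - 3)*0 = -1*(-8)*0 = 8*0 = 0)
(P(5, 1) + a)*(-137 + E(-18, 17)) = (1 + 0)*(-137 - 18) = 1*(-155) = -155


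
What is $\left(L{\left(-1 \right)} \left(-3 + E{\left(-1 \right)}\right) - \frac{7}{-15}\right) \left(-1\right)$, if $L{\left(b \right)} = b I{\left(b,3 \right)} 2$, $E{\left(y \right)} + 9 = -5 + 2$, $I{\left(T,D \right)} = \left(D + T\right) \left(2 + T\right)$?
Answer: $- \frac{907}{15} \approx -60.467$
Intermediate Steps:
$I{\left(T,D \right)} = \left(2 + T\right) \left(D + T\right)$
$E{\left(y \right)} = -12$ ($E{\left(y \right)} = -9 + \left(-5 + 2\right) = -9 - 3 = -12$)
$L{\left(b \right)} = 2 b \left(6 + b^{2} + 5 b\right)$ ($L{\left(b \right)} = b \left(b^{2} + 2 \cdot 3 + 2 b + 3 b\right) 2 = b \left(b^{2} + 6 + 2 b + 3 b\right) 2 = b \left(6 + b^{2} + 5 b\right) 2 = 2 b \left(6 + b^{2} + 5 b\right)$)
$\left(L{\left(-1 \right)} \left(-3 + E{\left(-1 \right)}\right) - \frac{7}{-15}\right) \left(-1\right) = \left(2 \left(-1\right) \left(6 + \left(-1\right)^{2} + 5 \left(-1\right)\right) \left(-3 - 12\right) - \frac{7}{-15}\right) \left(-1\right) = \left(2 \left(-1\right) \left(6 + 1 - 5\right) \left(-15\right) - - \frac{7}{15}\right) \left(-1\right) = \left(2 \left(-1\right) 2 \left(-15\right) + \frac{7}{15}\right) \left(-1\right) = \left(\left(-4\right) \left(-15\right) + \frac{7}{15}\right) \left(-1\right) = \left(60 + \frac{7}{15}\right) \left(-1\right) = \frac{907}{15} \left(-1\right) = - \frac{907}{15}$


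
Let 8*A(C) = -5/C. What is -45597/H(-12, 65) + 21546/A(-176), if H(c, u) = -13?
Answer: 394605969/65 ≈ 6.0709e+6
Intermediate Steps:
A(C) = -5/(8*C) (A(C) = (-5/C)/8 = -5/(8*C))
-45597/H(-12, 65) + 21546/A(-176) = -45597/(-13) + 21546/((-5/8/(-176))) = -45597*(-1/13) + 21546/((-5/8*(-1/176))) = 45597/13 + 21546/(5/1408) = 45597/13 + 21546*(1408/5) = 45597/13 + 30336768/5 = 394605969/65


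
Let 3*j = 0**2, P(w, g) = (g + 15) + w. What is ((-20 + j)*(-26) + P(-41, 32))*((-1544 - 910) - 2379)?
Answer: -2542158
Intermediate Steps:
P(w, g) = 15 + g + w (P(w, g) = (15 + g) + w = 15 + g + w)
j = 0 (j = (1/3)*0**2 = (1/3)*0 = 0)
((-20 + j)*(-26) + P(-41, 32))*((-1544 - 910) - 2379) = ((-20 + 0)*(-26) + (15 + 32 - 41))*((-1544 - 910) - 2379) = (-20*(-26) + 6)*(-2454 - 2379) = (520 + 6)*(-4833) = 526*(-4833) = -2542158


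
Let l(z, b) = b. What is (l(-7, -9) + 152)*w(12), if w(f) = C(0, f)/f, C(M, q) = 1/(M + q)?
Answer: 143/144 ≈ 0.99306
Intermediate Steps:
w(f) = f⁻² (w(f) = 1/((0 + f)*f) = 1/(f*f) = f⁻²)
(l(-7, -9) + 152)*w(12) = (-9 + 152)/12² = 143*(1/144) = 143/144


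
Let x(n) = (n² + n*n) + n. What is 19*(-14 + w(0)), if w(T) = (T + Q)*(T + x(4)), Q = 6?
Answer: 3838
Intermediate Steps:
x(n) = n + 2*n² (x(n) = (n² + n²) + n = 2*n² + n = n + 2*n²)
w(T) = (6 + T)*(36 + T) (w(T) = (T + 6)*(T + 4*(1 + 2*4)) = (6 + T)*(T + 4*(1 + 8)) = (6 + T)*(T + 4*9) = (6 + T)*(T + 36) = (6 + T)*(36 + T))
19*(-14 + w(0)) = 19*(-14 + (216 + 0² + 42*0)) = 19*(-14 + (216 + 0 + 0)) = 19*(-14 + 216) = 19*202 = 3838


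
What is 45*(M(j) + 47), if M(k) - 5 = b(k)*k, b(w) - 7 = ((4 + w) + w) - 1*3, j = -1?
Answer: 2070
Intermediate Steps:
b(w) = 8 + 2*w (b(w) = 7 + (((4 + w) + w) - 1*3) = 7 + ((4 + 2*w) - 3) = 7 + (1 + 2*w) = 8 + 2*w)
M(k) = 5 + k*(8 + 2*k) (M(k) = 5 + (8 + 2*k)*k = 5 + k*(8 + 2*k))
45*(M(j) + 47) = 45*((5 + 2*(-1)*(4 - 1)) + 47) = 45*((5 + 2*(-1)*3) + 47) = 45*((5 - 6) + 47) = 45*(-1 + 47) = 45*46 = 2070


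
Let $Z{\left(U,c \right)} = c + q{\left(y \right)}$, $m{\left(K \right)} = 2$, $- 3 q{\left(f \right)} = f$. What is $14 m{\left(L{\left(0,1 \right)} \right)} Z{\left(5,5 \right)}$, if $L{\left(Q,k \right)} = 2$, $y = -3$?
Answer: $168$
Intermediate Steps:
$q{\left(f \right)} = - \frac{f}{3}$
$Z{\left(U,c \right)} = 1 + c$ ($Z{\left(U,c \right)} = c - -1 = c + 1 = 1 + c$)
$14 m{\left(L{\left(0,1 \right)} \right)} Z{\left(5,5 \right)} = 14 \cdot 2 \left(1 + 5\right) = 28 \cdot 6 = 168$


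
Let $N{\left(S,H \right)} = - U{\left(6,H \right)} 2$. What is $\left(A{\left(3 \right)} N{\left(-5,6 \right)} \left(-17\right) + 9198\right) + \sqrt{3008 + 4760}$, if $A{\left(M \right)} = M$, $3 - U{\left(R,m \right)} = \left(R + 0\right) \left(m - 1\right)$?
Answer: $6444 + 2 \sqrt{1942} \approx 6532.1$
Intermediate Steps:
$U{\left(R,m \right)} = 3 - R \left(-1 + m\right)$ ($U{\left(R,m \right)} = 3 - \left(R + 0\right) \left(m - 1\right) = 3 - R \left(-1 + m\right)$)
$N{\left(S,H \right)} = -18 + 12 H$ ($N{\left(S,H \right)} = - (3 + 6 - 6 H) 2 = - (9 - 6 H) 2 = \left(-9 + 6 H\right) 2 = -18 + 12 H$)
$\left(A{\left(3 \right)} N{\left(-5,6 \right)} \left(-17\right) + 9198\right) + \sqrt{3008 + 4760} = \left(3 \left(-18 + 12 \cdot 6\right) \left(-17\right) + 9198\right) + \sqrt{3008 + 4760} = \left(3 \left(-18 + 72\right) \left(-17\right) + 9198\right) + \sqrt{7768} = \left(3 \cdot 54 \left(-17\right) + 9198\right) + 2 \sqrt{1942} = \left(162 \left(-17\right) + 9198\right) + 2 \sqrt{1942} = \left(-2754 + 9198\right) + 2 \sqrt{1942} = 6444 + 2 \sqrt{1942}$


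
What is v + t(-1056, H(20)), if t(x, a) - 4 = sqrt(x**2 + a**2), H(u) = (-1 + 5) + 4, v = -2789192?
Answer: -2789188 + 40*sqrt(697) ≈ -2.7881e+6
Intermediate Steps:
H(u) = 8 (H(u) = 4 + 4 = 8)
t(x, a) = 4 + sqrt(a**2 + x**2) (t(x, a) = 4 + sqrt(x**2 + a**2) = 4 + sqrt(a**2 + x**2))
v + t(-1056, H(20)) = -2789192 + (4 + sqrt(8**2 + (-1056)**2)) = -2789192 + (4 + sqrt(64 + 1115136)) = -2789192 + (4 + sqrt(1115200)) = -2789192 + (4 + 40*sqrt(697)) = -2789188 + 40*sqrt(697)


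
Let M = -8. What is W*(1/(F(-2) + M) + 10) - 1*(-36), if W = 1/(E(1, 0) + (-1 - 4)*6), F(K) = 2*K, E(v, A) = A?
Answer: 12841/360 ≈ 35.669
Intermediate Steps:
W = -1/30 (W = 1/(0 + (-1 - 4)*6) = 1/(0 - 5*6) = 1/(0 - 30) = 1/(-30) = -1/30 ≈ -0.033333)
W*(1/(F(-2) + M) + 10) - 1*(-36) = -(1/(2*(-2) - 8) + 10)/30 - 1*(-36) = -(1/(-4 - 8) + 10)/30 + 36 = -(1/(-12) + 10)/30 + 36 = -(-1/12 + 10)/30 + 36 = -1/30*119/12 + 36 = -119/360 + 36 = 12841/360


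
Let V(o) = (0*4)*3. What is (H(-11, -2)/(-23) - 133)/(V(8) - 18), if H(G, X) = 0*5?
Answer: 133/18 ≈ 7.3889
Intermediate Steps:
H(G, X) = 0
V(o) = 0 (V(o) = 0*3 = 0)
(H(-11, -2)/(-23) - 133)/(V(8) - 18) = (0/(-23) - 133)/(0 - 18) = (0*(-1/23) - 133)/(-18) = (0 - 133)*(-1/18) = -133*(-1/18) = 133/18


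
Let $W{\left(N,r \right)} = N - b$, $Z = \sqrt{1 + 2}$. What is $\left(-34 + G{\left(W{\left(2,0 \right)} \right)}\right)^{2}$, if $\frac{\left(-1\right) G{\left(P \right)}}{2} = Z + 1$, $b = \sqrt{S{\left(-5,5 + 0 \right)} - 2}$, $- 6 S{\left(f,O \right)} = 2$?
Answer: $1308 + 144 \sqrt{3} \approx 1557.4$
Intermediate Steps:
$S{\left(f,O \right)} = - \frac{1}{3}$ ($S{\left(f,O \right)} = \left(- \frac{1}{6}\right) 2 = - \frac{1}{3}$)
$Z = \sqrt{3} \approx 1.732$
$b = \frac{i \sqrt{21}}{3}$ ($b = \sqrt{- \frac{1}{3} - 2} = \sqrt{- \frac{7}{3}} = \frac{i \sqrt{21}}{3} \approx 1.5275 i$)
$W{\left(N,r \right)} = N - \frac{i \sqrt{21}}{3}$
$G{\left(P \right)} = -2 - 2 \sqrt{3}$ ($G{\left(P \right)} = - 2 \left(\sqrt{3} + 1\right) = - 2 \left(1 + \sqrt{3}\right) = -2 - 2 \sqrt{3}$)
$\left(-34 + G{\left(W{\left(2,0 \right)} \right)}\right)^{2} = \left(-34 - \left(2 + 2 \sqrt{3}\right)\right)^{2} = \left(-36 - 2 \sqrt{3}\right)^{2}$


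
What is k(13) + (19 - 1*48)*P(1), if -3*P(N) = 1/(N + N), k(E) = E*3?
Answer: 263/6 ≈ 43.833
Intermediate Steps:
k(E) = 3*E
P(N) = -1/(6*N) (P(N) = -1/(3*(N + N)) = -1/(2*N)/3 = -1/(6*N))
k(13) + (19 - 1*48)*P(1) = 3*13 + (19 - 1*48)*(-1/6/1) = 39 + (19 - 48)*(-1/6*1) = 39 - 29*(-1/6) = 39 + 29/6 = 263/6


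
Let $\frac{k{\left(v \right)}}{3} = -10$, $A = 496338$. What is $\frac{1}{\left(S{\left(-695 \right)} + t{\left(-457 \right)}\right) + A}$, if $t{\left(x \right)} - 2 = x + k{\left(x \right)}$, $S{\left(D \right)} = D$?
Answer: $\frac{1}{495158} \approx 2.0196 \cdot 10^{-6}$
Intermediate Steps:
$k{\left(v \right)} = -30$ ($k{\left(v \right)} = 3 \left(-10\right) = -30$)
$t{\left(x \right)} = -28 + x$ ($t{\left(x \right)} = 2 + \left(x - 30\right) = 2 + \left(-30 + x\right) = -28 + x$)
$\frac{1}{\left(S{\left(-695 \right)} + t{\left(-457 \right)}\right) + A} = \frac{1}{\left(-695 - 485\right) + 496338} = \frac{1}{-1180 + 496338} = \frac{1}{495158}$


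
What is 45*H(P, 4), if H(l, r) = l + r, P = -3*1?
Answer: 45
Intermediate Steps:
P = -3
45*H(P, 4) = 45*(-3 + 4) = 45*1 = 45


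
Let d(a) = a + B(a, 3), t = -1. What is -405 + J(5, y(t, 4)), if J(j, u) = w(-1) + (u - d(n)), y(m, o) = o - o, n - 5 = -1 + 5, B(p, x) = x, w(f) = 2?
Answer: -415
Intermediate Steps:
n = 9 (n = 5 + (-1 + 5) = 5 + 4 = 9)
y(m, o) = 0
d(a) = 3 + a (d(a) = a + 3 = 3 + a)
J(j, u) = -10 + u (J(j, u) = 2 + (u - (3 + 9)) = 2 + (u - 1*12) = 2 + (u - 12) = 2 + (-12 + u) = -10 + u)
-405 + J(5, y(t, 4)) = -405 + (-10 + 0) = -405 - 10 = -415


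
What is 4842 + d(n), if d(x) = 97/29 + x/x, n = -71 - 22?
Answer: 140544/29 ≈ 4846.3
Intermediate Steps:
n = -93
d(x) = 126/29 (d(x) = 97*(1/29) + 1 = 97/29 + 1 = 126/29)
4842 + d(n) = 4842 + 126/29 = 140544/29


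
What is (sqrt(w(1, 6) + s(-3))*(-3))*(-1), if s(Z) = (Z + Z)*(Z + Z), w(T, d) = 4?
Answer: 6*sqrt(10) ≈ 18.974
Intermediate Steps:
s(Z) = 4*Z**2 (s(Z) = (2*Z)*(2*Z) = 4*Z**2)
(sqrt(w(1, 6) + s(-3))*(-3))*(-1) = (sqrt(4 + 4*(-3)**2)*(-3))*(-1) = (sqrt(4 + 4*9)*(-3))*(-1) = (sqrt(4 + 36)*(-3))*(-1) = (sqrt(40)*(-3))*(-1) = ((2*sqrt(10))*(-3))*(-1) = -6*sqrt(10)*(-1) = 6*sqrt(10)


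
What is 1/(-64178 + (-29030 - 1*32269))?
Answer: -1/125477 ≈ -7.9696e-6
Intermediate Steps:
1/(-64178 + (-29030 - 1*32269)) = 1/(-64178 + (-29030 - 32269)) = 1/(-64178 - 61299) = 1/(-125477) = -1/125477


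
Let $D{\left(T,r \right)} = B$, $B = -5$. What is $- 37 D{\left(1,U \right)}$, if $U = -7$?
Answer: $185$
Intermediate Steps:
$D{\left(T,r \right)} = -5$
$- 37 D{\left(1,U \right)} = \left(-37\right) \left(-5\right) = 185$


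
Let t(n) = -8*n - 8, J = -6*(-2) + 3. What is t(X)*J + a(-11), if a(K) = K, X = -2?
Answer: 109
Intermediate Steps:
J = 15 (J = 12 + 3 = 15)
t(n) = -8 - 8*n
t(X)*J + a(-11) = (-8 - 8*(-2))*15 - 11 = (-8 + 16)*15 - 11 = 8*15 - 11 = 120 - 11 = 109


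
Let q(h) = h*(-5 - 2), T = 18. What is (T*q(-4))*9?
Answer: 4536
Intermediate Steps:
q(h) = -7*h (q(h) = h*(-7) = -7*h)
(T*q(-4))*9 = (18*(-7*(-4)))*9 = (18*28)*9 = 504*9 = 4536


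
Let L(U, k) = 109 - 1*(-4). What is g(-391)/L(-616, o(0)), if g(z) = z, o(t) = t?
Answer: -391/113 ≈ -3.4602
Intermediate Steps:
L(U, k) = 113 (L(U, k) = 109 + 4 = 113)
g(-391)/L(-616, o(0)) = -391/113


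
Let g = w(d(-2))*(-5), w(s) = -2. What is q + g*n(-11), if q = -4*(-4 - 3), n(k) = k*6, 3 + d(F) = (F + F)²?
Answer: -632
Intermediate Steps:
d(F) = -3 + 4*F² (d(F) = -3 + (F + F)² = -3 + (2*F)² = -3 + 4*F²)
n(k) = 6*k
q = 28 (q = -4*(-7) = 28)
g = 10 (g = -2*(-5) = 10)
q + g*n(-11) = 28 + 10*(6*(-11)) = 28 + 10*(-66) = 28 - 660 = -632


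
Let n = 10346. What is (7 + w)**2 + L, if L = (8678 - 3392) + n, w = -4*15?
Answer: 18441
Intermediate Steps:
w = -60
L = 15632 (L = (8678 - 3392) + 10346 = 5286 + 10346 = 15632)
(7 + w)**2 + L = (7 - 60)**2 + 15632 = (-53)**2 + 15632 = 2809 + 15632 = 18441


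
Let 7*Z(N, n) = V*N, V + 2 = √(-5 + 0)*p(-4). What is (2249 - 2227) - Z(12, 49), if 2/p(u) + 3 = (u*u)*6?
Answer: 178/7 - 8*I*√5/217 ≈ 25.429 - 0.082436*I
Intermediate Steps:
p(u) = 2/(-3 + 6*u²) (p(u) = 2/(-3 + (u*u)*6) = 2/(-3 + u²*6) = 2/(-3 + 6*u²))
V = -2 + 2*I*√5/93 (V = -2 + √(-5 + 0)*(2/(3*(-1 + 2*(-4)²))) = -2 + √(-5)*(2/(3*(-1 + 2*16))) = -2 + (I*√5)*(2/(3*(-1 + 32))) = -2 + (I*√5)*((⅔)/31) = -2 + (I*√5)*((⅔)*(1/31)) = -2 + (I*√5)*(2/93) = -2 + 2*I*√5/93 ≈ -2.0 + 0.048087*I)
Z(N, n) = N*(-2 + 2*I*√5/93)/7 (Z(N, n) = ((-2 + 2*I*√5/93)*N)/7 = (N*(-2 + 2*I*√5/93))/7 = N*(-2 + 2*I*√5/93)/7)
(2249 - 2227) - Z(12, 49) = (2249 - 2227) - 2*12*(-93 + I*√5)/651 = 22 - (-24/7 + 8*I*√5/217) = 22 + (24/7 - 8*I*√5/217) = 178/7 - 8*I*√5/217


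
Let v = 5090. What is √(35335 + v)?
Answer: 35*√33 ≈ 201.06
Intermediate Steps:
√(35335 + v) = √(35335 + 5090) = √40425 = 35*√33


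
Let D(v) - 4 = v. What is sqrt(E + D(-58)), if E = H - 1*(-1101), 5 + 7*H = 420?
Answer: 88*sqrt(7)/7 ≈ 33.261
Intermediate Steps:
H = 415/7 (H = -5/7 + (1/7)*420 = -5/7 + 60 = 415/7 ≈ 59.286)
D(v) = 4 + v
E = 8122/7 (E = 415/7 - 1*(-1101) = 415/7 + 1101 = 8122/7 ≈ 1160.3)
sqrt(E + D(-58)) = sqrt(8122/7 + (4 - 58)) = sqrt(8122/7 - 54) = sqrt(7744/7) = 88*sqrt(7)/7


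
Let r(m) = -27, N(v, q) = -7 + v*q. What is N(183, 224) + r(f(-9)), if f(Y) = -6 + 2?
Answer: 40958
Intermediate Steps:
N(v, q) = -7 + q*v
f(Y) = -4
N(183, 224) + r(f(-9)) = (-7 + 224*183) - 27 = (-7 + 40992) - 27 = 40985 - 27 = 40958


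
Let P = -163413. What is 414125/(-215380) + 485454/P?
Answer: -11482032743/2346392796 ≈ -4.8935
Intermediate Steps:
414125/(-215380) + 485454/P = 414125/(-215380) + 485454/(-163413) = 414125*(-1/215380) + 485454*(-1/163413) = -82825/43076 - 161818/54471 = -11482032743/2346392796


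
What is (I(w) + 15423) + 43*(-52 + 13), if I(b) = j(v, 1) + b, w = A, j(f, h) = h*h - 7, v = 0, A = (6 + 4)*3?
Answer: 13770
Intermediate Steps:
A = 30 (A = 10*3 = 30)
j(f, h) = -7 + h² (j(f, h) = h² - 7 = -7 + h²)
w = 30
I(b) = -6 + b (I(b) = (-7 + 1²) + b = (-7 + 1) + b = -6 + b)
(I(w) + 15423) + 43*(-52 + 13) = ((-6 + 30) + 15423) + 43*(-52 + 13) = (24 + 15423) + 43*(-39) = 15447 - 1677 = 13770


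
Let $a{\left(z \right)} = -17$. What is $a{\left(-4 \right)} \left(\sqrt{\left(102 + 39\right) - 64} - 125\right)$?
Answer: $2125 - 17 \sqrt{77} \approx 1975.8$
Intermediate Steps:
$a{\left(-4 \right)} \left(\sqrt{\left(102 + 39\right) - 64} - 125\right) = - 17 \left(\sqrt{\left(102 + 39\right) - 64} - 125\right) = - 17 \left(\sqrt{141 - 64} - 125\right) = - 17 \left(\sqrt{77} - 125\right) = - 17 \left(-125 + \sqrt{77}\right) = 2125 - 17 \sqrt{77}$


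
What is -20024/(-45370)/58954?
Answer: 5006/668685745 ≈ 7.4863e-6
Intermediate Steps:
-20024/(-45370)/58954 = -20024*(-1/45370)*(1/58954) = (10012/22685)*(1/58954) = 5006/668685745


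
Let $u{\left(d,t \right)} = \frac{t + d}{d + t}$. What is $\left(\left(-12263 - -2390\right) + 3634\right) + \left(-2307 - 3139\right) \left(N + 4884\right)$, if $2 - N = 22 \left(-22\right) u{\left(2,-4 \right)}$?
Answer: $-29251259$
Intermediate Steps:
$u{\left(d,t \right)} = 1$ ($u{\left(d,t \right)} = \frac{d + t}{d + t} = 1$)
$N = 486$ ($N = 2 - 22 \left(-22\right) 1 = 2 - \left(-484\right) 1 = 2 - -484 = 2 + 484 = 486$)
$\left(\left(-12263 - -2390\right) + 3634\right) + \left(-2307 - 3139\right) \left(N + 4884\right) = \left(\left(-12263 - -2390\right) + 3634\right) + \left(-2307 - 3139\right) \left(486 + 4884\right) = \left(\left(-12263 + 2390\right) + 3634\right) - 29245020 = \left(-9873 + 3634\right) - 29245020 = -6239 - 29245020 = -29251259$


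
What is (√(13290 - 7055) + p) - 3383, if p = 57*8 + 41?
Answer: -2886 + √6235 ≈ -2807.0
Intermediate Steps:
p = 497 (p = 456 + 41 = 497)
(√(13290 - 7055) + p) - 3383 = (√(13290 - 7055) + 497) - 3383 = (√6235 + 497) - 3383 = (497 + √6235) - 3383 = -2886 + √6235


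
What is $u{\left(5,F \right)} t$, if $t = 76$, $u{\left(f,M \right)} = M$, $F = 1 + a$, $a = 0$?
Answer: $76$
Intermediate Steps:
$F = 1$ ($F = 1 + 0 = 1$)
$u{\left(5,F \right)} t = 1 \cdot 76 = 76$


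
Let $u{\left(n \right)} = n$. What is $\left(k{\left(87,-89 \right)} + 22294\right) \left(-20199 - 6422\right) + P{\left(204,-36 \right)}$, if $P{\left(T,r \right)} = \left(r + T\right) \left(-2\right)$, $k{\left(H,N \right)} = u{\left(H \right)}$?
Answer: $-595804937$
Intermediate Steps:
$k{\left(H,N \right)} = H$
$P{\left(T,r \right)} = - 2 T - 2 r$ ($P{\left(T,r \right)} = \left(T + r\right) \left(-2\right) = - 2 T - 2 r$)
$\left(k{\left(87,-89 \right)} + 22294\right) \left(-20199 - 6422\right) + P{\left(204,-36 \right)} = \left(87 + 22294\right) \left(-20199 - 6422\right) - 336 = 22381 \left(-26621\right) + \left(-408 + 72\right) = -595804601 - 336 = -595804937$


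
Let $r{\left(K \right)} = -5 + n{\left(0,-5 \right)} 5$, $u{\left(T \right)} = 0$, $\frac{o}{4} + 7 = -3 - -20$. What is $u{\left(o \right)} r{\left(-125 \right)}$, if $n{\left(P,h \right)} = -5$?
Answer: $0$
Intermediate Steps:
$o = 40$ ($o = -28 + 4 \left(-3 - -20\right) = -28 + 4 \left(-3 + 20\right) = -28 + 4 \cdot 17 = -28 + 68 = 40$)
$r{\left(K \right)} = -30$ ($r{\left(K \right)} = -5 - 25 = -30$)
$u{\left(o \right)} r{\left(-125 \right)} = 0 \left(-30\right) = 0$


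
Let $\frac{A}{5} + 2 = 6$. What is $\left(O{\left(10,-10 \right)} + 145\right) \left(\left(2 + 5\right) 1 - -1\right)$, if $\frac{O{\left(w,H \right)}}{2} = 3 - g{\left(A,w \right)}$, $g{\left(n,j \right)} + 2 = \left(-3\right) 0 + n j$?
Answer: $-1960$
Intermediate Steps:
$A = 20$ ($A = -10 + 5 \cdot 6 = -10 + 30 = 20$)
$g{\left(n,j \right)} = -2 + j n$ ($g{\left(n,j \right)} = -2 + \left(\left(-3\right) 0 + n j\right) = -2 + \left(0 + j n\right) = -2 + j n$)
$O{\left(w,H \right)} = 10 - 40 w$ ($O{\left(w,H \right)} = 2 \left(3 - \left(-2 + w 20\right)\right) = 2 \left(3 - \left(-2 + 20 w\right)\right) = 2 \left(5 - 20 w\right) = 10 - 40 w$)
$\left(O{\left(10,-10 \right)} + 145\right) \left(\left(2 + 5\right) 1 - -1\right) = \left(\left(10 - 400\right) + 145\right) \left(\left(2 + 5\right) 1 - -1\right) = \left(\left(10 - 400\right) + 145\right) \left(7 \cdot 1 + 1\right) = \left(-390 + 145\right) \left(7 + 1\right) = \left(-245\right) 8 = -1960$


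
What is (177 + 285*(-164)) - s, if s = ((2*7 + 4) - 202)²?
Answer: -80419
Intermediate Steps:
s = 33856 (s = ((14 + 4) - 202)² = (18 - 202)² = (-184)² = 33856)
(177 + 285*(-164)) - s = (177 + 285*(-164)) - 1*33856 = (177 - 46740) - 33856 = -46563 - 33856 = -80419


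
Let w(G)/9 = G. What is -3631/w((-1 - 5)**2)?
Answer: -3631/324 ≈ -11.207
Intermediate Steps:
w(G) = 9*G
-3631/w((-1 - 5)**2) = -3631*1/(9*(-1 - 5)**2) = -3631/(9*(-6)**2) = -3631/(9*36) = -3631/324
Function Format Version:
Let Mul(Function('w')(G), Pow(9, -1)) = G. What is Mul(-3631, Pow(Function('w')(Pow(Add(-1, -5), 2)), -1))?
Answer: Rational(-3631, 324) ≈ -11.207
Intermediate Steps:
Function('w')(G) = Mul(9, G)
Mul(-3631, Pow(Function('w')(Pow(Add(-1, -5), 2)), -1)) = Mul(-3631, Pow(Mul(9, Pow(Add(-1, -5), 2)), -1)) = Mul(-3631, Pow(Mul(9, Pow(-6, 2)), -1)) = Mul(-3631, Pow(Mul(9, 36), -1)) = Mul(-3631, Pow(324, -1)) = Mul(-3631, Rational(1, 324)) = Rational(-3631, 324)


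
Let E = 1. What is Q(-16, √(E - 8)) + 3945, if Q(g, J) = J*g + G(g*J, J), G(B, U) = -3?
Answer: 3942 - 16*I*√7 ≈ 3942.0 - 42.332*I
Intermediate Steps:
Q(g, J) = -3 + J*g (Q(g, J) = J*g - 3 = -3 + J*g)
Q(-16, √(E - 8)) + 3945 = (-3 + √(1 - 8)*(-16)) + 3945 = (-3 + √(-7)*(-16)) + 3945 = (-3 + (I*√7)*(-16)) + 3945 = (-3 - 16*I*√7) + 3945 = 3942 - 16*I*√7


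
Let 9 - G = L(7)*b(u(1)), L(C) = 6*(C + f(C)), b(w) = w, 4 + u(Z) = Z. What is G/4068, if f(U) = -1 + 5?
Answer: 23/452 ≈ 0.050885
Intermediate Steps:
f(U) = 4
u(Z) = -4 + Z
L(C) = 24 + 6*C (L(C) = 6*(C + 4) = 6*(4 + C) = 24 + 6*C)
G = 207 (G = 9 - (24 + 6*7)*(-4 + 1) = 9 - (24 + 42)*(-3) = 9 - 66*(-3) = 9 - 1*(-198) = 9 + 198 = 207)
G/4068 = 207/4068 = 207*(1/4068) = 23/452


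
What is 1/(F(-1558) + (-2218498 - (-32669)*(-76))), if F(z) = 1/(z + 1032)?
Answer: -526/2472905893 ≈ -2.1271e-7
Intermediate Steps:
F(z) = 1/(1032 + z)
1/(F(-1558) + (-2218498 - (-32669)*(-76))) = 1/(1/(1032 - 1558) + (-2218498 - (-32669)*(-76))) = 1/(1/(-526) + (-2218498 - 1*2482844)) = 1/(-1/526 + (-2218498 - 2482844)) = 1/(-1/526 - 4701342) = 1/(-2472905893/526) = -526/2472905893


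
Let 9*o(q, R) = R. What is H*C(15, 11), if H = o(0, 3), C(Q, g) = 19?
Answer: 19/3 ≈ 6.3333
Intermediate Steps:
o(q, R) = R/9
H = 1/3 (H = (1/9)*3 = 1/3 ≈ 0.33333)
H*C(15, 11) = (1/3)*19 = 19/3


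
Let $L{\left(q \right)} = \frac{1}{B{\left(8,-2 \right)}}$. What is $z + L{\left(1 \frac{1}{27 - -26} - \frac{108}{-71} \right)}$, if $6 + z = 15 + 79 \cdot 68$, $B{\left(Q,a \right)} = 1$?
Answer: $5382$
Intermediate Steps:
$L{\left(q \right)} = 1$ ($L{\left(q \right)} = 1^{-1} = 1$)
$z = 5381$ ($z = -6 + \left(15 + 79 \cdot 68\right) = -6 + \left(15 + 5372\right) = -6 + 5387 = 5381$)
$z + L{\left(1 \frac{1}{27 - -26} - \frac{108}{-71} \right)} = 5381 + 1 = 5382$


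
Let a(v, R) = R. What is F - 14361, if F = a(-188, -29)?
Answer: -14390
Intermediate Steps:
F = -29
F - 14361 = -29 - 14361 = -14390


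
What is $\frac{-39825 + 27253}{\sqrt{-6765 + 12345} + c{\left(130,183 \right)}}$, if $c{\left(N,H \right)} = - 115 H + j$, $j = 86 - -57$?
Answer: $\frac{32847493}{54611003} + \frac{9429 \sqrt{155}}{54611003} \approx 0.60363$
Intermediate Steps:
$j = 143$ ($j = 86 + 57 = 143$)
$c{\left(N,H \right)} = 143 - 115 H$ ($c{\left(N,H \right)} = - 115 H + 143 = 143 - 115 H$)
$\frac{-39825 + 27253}{\sqrt{-6765 + 12345} + c{\left(130,183 \right)}} = \frac{-39825 + 27253}{\sqrt{-6765 + 12345} + \left(143 - 21045\right)} = - \frac{12572}{\sqrt{5580} + \left(143 - 21045\right)} = - \frac{12572}{6 \sqrt{155} - 20902} = - \frac{12572}{-20902 + 6 \sqrt{155}}$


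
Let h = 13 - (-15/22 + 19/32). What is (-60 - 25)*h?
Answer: -391595/352 ≈ -1112.5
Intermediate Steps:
h = 4607/352 (h = 13 - (-15*1/22 + 19*(1/32)) = 13 - (-15/22 + 19/32) = 13 - 1*(-31/352) = 13 + 31/352 = 4607/352 ≈ 13.088)
(-60 - 25)*h = (-60 - 25)*(4607/352) = -85*4607/352 = -391595/352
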